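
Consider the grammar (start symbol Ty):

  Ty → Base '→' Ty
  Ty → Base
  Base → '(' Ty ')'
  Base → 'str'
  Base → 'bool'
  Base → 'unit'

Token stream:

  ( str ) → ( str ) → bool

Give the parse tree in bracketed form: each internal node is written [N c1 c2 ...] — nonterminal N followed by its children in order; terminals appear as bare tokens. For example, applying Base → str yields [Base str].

Ty
Base → Ty
( Ty ) → Ty
( Base ) → Ty
( str ) → Ty
( str ) → Base → Ty
( str ) → ( Ty ) → Ty
( str ) → ( Base ) → Ty
( str ) → ( str ) → Ty
( str ) → ( str ) → Base
( str ) → ( str ) → bool

[Ty [Base ( [Ty [Base str]] )] → [Ty [Base ( [Ty [Base str]] )] → [Ty [Base bool]]]]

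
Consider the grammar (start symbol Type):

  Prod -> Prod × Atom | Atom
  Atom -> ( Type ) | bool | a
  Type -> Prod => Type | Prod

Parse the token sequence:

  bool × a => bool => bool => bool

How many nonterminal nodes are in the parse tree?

14

[Type [Prod [Prod [Atom bool]] × [Atom a]] => [Type [Prod [Atom bool]] => [Type [Prod [Atom bool]] => [Type [Prod [Atom bool]]]]]]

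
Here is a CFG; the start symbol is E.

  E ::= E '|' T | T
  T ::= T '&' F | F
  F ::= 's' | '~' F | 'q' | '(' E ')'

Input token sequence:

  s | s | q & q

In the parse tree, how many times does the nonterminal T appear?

4

[E [E [E [T [F s]]] | [T [F s]]] | [T [T [F q]] & [F q]]]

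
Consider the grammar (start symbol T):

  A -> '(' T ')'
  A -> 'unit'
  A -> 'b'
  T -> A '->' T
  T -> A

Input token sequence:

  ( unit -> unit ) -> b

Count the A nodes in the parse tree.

[T [A ( [T [A unit] -> [T [A unit]]] )] -> [T [A b]]]

4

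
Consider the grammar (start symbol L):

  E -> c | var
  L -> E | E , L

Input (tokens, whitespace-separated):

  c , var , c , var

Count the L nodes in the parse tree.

4

[L [E c] , [L [E var] , [L [E c] , [L [E var]]]]]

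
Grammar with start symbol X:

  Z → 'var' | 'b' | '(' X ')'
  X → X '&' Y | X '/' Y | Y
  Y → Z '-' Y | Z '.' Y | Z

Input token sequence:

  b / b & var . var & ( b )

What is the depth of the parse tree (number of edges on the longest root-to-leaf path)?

[X [X [X [X [Y [Z b]]] / [Y [Z b]]] & [Y [Z var] . [Y [Z var]]]] & [Y [Z ( [X [Y [Z b]]] )]]]

6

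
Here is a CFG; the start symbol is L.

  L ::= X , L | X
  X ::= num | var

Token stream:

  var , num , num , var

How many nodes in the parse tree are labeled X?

4

[L [X var] , [L [X num] , [L [X num] , [L [X var]]]]]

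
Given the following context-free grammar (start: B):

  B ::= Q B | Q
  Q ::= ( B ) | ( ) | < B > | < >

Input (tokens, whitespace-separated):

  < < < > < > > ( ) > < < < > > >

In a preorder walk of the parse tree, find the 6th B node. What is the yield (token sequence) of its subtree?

[B [Q < [B [Q < [B [Q < >] [B [Q < >]]] >] [B [Q ( )]]] >] [B [Q < [B [Q < [B [Q < >]] >]] >]]]

< < < > > >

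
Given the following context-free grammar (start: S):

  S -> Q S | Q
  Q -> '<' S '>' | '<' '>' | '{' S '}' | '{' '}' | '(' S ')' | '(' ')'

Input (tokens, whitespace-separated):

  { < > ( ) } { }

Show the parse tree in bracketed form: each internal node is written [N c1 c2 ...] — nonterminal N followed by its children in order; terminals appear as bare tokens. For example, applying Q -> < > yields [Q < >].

[S [Q { [S [Q < >] [S [Q ( )]]] }] [S [Q { }]]]

S
Q S
{ S } S
{ Q S } S
{ < > S } S
{ < > Q } S
{ < > ( ) } S
{ < > ( ) } Q
{ < > ( ) } { }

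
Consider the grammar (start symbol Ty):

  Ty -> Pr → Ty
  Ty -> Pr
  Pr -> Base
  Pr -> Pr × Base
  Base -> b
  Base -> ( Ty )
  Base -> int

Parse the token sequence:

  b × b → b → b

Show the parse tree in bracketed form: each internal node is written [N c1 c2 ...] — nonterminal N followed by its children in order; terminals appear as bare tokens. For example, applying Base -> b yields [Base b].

[Ty [Pr [Pr [Base b]] × [Base b]] → [Ty [Pr [Base b]] → [Ty [Pr [Base b]]]]]

Ty
Pr → Ty
Pr × Base → Ty
Base × Base → Ty
b × Base → Ty
b × b → Ty
b × b → Pr → Ty
b × b → Base → Ty
b × b → b → Ty
b × b → b → Pr
b × b → b → Base
b × b → b → b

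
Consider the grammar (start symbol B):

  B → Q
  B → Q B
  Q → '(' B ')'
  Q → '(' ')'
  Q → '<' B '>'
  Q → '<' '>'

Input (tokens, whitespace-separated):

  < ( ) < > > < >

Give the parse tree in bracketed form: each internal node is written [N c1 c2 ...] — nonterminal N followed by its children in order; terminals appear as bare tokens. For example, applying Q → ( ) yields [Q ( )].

B
Q B
< B > B
< Q B > B
< ( ) B > B
< ( ) Q > B
< ( ) < > > B
< ( ) < > > Q
< ( ) < > > < >

[B [Q < [B [Q ( )] [B [Q < >]]] >] [B [Q < >]]]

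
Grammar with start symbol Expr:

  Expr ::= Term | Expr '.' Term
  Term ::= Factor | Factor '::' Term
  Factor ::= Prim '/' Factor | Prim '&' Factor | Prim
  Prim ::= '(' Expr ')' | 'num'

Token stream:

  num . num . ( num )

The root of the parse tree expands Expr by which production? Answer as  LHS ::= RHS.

[Expr [Expr [Expr [Term [Factor [Prim num]]]] . [Term [Factor [Prim num]]]] . [Term [Factor [Prim ( [Expr [Term [Factor [Prim num]]]] )]]]]

Expr ::= Expr '.' Term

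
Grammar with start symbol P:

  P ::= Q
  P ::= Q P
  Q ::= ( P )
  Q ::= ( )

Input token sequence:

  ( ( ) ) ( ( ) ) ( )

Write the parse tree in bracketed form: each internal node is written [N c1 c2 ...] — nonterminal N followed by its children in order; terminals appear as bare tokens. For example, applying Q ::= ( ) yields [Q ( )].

[P [Q ( [P [Q ( )]] )] [P [Q ( [P [Q ( )]] )] [P [Q ( )]]]]

P
Q P
( P ) P
( Q ) P
( ( ) ) P
( ( ) ) Q P
( ( ) ) ( P ) P
( ( ) ) ( Q ) P
( ( ) ) ( ( ) ) P
( ( ) ) ( ( ) ) Q
( ( ) ) ( ( ) ) ( )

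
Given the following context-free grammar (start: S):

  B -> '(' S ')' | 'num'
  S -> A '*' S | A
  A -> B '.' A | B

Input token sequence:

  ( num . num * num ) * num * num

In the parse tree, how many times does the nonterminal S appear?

[S [A [B ( [S [A [B num] . [A [B num]]] * [S [A [B num]]]] )]] * [S [A [B num]] * [S [A [B num]]]]]

5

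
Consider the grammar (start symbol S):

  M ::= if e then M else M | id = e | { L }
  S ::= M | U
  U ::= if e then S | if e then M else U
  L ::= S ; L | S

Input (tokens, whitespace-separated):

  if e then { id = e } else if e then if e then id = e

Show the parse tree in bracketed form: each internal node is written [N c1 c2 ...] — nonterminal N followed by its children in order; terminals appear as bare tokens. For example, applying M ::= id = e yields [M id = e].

S
U
if e then M else U
if e then { L } else U
if e then { S } else U
if e then { M } else U
if e then { id = e } else U
if e then { id = e } else if e then S
if e then { id = e } else if e then U
if e then { id = e } else if e then if e then S
if e then { id = e } else if e then if e then M
if e then { id = e } else if e then if e then id = e

[S [U if e then [M { [L [S [M id = e]]] }] else [U if e then [S [U if e then [S [M id = e]]]]]]]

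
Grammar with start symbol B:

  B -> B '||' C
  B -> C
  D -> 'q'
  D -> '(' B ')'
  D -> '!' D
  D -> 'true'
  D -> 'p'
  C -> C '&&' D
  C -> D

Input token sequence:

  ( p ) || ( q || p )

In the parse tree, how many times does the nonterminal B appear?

5

[B [B [C [D ( [B [C [D p]]] )]]] || [C [D ( [B [B [C [D q]]] || [C [D p]]] )]]]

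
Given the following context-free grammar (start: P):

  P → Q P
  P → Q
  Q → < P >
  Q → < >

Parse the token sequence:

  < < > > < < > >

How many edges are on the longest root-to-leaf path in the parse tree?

5

[P [Q < [P [Q < >]] >] [P [Q < [P [Q < >]] >]]]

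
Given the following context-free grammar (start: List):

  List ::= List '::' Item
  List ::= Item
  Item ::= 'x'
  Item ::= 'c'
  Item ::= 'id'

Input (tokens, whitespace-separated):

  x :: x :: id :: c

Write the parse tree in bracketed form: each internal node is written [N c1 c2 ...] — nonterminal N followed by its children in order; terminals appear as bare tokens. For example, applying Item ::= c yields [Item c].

List
List :: Item
List :: Item :: Item
List :: Item :: Item :: Item
Item :: Item :: Item :: Item
x :: Item :: Item :: Item
x :: x :: Item :: Item
x :: x :: id :: Item
x :: x :: id :: c

[List [List [List [List [Item x]] :: [Item x]] :: [Item id]] :: [Item c]]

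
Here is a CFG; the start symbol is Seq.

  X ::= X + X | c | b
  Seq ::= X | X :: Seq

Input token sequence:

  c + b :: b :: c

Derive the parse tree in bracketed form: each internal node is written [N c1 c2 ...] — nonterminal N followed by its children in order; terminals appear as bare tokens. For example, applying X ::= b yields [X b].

Seq
X :: Seq
X + X :: Seq
c + X :: Seq
c + b :: Seq
c + b :: X :: Seq
c + b :: b :: Seq
c + b :: b :: X
c + b :: b :: c

[Seq [X [X c] + [X b]] :: [Seq [X b] :: [Seq [X c]]]]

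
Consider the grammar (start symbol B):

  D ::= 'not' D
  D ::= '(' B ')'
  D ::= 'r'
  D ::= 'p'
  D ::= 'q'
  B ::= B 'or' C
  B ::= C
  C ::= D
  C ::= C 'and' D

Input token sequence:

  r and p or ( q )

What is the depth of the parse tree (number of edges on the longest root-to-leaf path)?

6

[B [B [C [C [D r]] and [D p]]] or [C [D ( [B [C [D q]]] )]]]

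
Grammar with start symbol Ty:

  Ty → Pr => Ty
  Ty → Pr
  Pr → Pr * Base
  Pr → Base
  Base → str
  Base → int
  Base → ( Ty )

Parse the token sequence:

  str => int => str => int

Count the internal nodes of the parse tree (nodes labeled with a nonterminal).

[Ty [Pr [Base str]] => [Ty [Pr [Base int]] => [Ty [Pr [Base str]] => [Ty [Pr [Base int]]]]]]

12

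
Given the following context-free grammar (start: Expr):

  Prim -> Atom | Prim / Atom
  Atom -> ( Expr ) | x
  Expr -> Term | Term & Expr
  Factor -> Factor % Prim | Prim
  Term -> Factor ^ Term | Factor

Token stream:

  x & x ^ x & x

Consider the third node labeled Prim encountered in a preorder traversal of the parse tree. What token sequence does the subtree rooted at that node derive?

[Expr [Term [Factor [Prim [Atom x]]]] & [Expr [Term [Factor [Prim [Atom x]]] ^ [Term [Factor [Prim [Atom x]]]]] & [Expr [Term [Factor [Prim [Atom x]]]]]]]

x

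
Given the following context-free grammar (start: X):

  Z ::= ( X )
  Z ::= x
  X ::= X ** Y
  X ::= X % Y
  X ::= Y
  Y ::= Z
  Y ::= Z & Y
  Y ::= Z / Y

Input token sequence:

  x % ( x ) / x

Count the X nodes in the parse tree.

[X [X [Y [Z x]]] % [Y [Z ( [X [Y [Z x]]] )] / [Y [Z x]]]]

3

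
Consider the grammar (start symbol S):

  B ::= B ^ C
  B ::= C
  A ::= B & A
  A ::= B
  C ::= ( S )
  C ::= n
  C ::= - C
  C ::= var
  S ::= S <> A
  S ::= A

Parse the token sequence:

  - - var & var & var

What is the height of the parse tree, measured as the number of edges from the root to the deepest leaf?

6

[S [A [B [C - [C - [C var]]]] & [A [B [C var]] & [A [B [C var]]]]]]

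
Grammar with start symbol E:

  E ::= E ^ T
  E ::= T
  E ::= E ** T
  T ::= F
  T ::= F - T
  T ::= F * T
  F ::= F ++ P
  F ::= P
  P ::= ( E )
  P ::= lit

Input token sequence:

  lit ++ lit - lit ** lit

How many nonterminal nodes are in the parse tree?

13

[E [E [T [F [F [P lit]] ++ [P lit]] - [T [F [P lit]]]]] ** [T [F [P lit]]]]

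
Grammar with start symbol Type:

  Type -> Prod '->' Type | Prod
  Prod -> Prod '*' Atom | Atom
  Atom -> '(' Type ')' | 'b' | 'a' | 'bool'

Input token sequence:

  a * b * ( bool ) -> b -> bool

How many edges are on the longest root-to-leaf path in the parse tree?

[Type [Prod [Prod [Prod [Atom a]] * [Atom b]] * [Atom ( [Type [Prod [Atom bool]]] )]] -> [Type [Prod [Atom b]] -> [Type [Prod [Atom bool]]]]]

6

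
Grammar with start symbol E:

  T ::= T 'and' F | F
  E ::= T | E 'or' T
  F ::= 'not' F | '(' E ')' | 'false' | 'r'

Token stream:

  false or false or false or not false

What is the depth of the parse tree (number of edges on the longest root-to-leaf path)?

[E [E [E [E [T [F false]]] or [T [F false]]] or [T [F false]]] or [T [F not [F false]]]]

6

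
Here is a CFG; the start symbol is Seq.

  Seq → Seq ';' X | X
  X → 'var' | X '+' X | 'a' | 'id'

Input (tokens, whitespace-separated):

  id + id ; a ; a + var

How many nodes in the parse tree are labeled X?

7

[Seq [Seq [Seq [X [X id] + [X id]]] ; [X a]] ; [X [X a] + [X var]]]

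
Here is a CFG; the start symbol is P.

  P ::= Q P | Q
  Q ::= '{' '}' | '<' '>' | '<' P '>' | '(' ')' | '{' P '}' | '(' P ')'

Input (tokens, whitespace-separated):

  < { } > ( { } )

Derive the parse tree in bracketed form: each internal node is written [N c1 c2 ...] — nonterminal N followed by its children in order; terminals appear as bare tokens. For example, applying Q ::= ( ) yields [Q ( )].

[P [Q < [P [Q { }]] >] [P [Q ( [P [Q { }]] )]]]

P
Q P
< P > P
< Q > P
< { } > P
< { } > Q
< { } > ( P )
< { } > ( Q )
< { } > ( { } )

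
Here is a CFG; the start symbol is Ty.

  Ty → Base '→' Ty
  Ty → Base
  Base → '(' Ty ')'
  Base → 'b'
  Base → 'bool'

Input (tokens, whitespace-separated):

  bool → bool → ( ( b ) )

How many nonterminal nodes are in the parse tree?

[Ty [Base bool] → [Ty [Base bool] → [Ty [Base ( [Ty [Base ( [Ty [Base b]] )]] )]]]]

10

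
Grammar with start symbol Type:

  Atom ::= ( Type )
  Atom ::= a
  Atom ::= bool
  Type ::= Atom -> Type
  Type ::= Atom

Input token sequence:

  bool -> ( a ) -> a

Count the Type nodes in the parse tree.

[Type [Atom bool] -> [Type [Atom ( [Type [Atom a]] )] -> [Type [Atom a]]]]

4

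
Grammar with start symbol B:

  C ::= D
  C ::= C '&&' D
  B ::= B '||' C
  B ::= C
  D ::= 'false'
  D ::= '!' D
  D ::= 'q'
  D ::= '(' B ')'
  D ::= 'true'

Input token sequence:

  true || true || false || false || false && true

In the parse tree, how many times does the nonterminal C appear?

6

[B [B [B [B [B [C [D true]]] || [C [D true]]] || [C [D false]]] || [C [D false]]] || [C [C [D false]] && [D true]]]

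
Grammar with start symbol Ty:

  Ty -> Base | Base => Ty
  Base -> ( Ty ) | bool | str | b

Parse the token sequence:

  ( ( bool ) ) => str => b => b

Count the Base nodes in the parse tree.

[Ty [Base ( [Ty [Base ( [Ty [Base bool]] )]] )] => [Ty [Base str] => [Ty [Base b] => [Ty [Base b]]]]]

6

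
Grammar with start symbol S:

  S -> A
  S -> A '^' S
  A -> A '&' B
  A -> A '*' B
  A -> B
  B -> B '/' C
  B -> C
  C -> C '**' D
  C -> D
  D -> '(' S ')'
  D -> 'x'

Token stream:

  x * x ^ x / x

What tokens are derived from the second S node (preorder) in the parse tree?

[S [A [A [B [C [D x]]]] * [B [C [D x]]]] ^ [S [A [B [B [C [D x]]] / [C [D x]]]]]]

x / x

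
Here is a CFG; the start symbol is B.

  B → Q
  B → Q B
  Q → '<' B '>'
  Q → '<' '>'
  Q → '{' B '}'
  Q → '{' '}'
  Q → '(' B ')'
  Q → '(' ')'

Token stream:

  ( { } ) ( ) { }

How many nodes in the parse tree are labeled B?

[B [Q ( [B [Q { }]] )] [B [Q ( )] [B [Q { }]]]]

4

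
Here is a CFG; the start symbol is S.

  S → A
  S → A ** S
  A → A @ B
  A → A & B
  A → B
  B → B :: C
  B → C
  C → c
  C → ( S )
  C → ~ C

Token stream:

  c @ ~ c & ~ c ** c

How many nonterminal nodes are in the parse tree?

16

[S [A [A [A [B [C c]]] @ [B [C ~ [C c]]]] & [B [C ~ [C c]]]] ** [S [A [B [C c]]]]]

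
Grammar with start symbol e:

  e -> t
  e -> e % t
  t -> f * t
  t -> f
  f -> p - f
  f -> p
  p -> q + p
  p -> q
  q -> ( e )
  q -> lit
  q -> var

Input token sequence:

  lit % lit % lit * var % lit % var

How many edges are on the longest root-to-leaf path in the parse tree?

9

[e [e [e [e [e [t [f [p [q lit]]]]] % [t [f [p [q lit]]]]] % [t [f [p [q lit]]] * [t [f [p [q var]]]]]] % [t [f [p [q lit]]]]] % [t [f [p [q var]]]]]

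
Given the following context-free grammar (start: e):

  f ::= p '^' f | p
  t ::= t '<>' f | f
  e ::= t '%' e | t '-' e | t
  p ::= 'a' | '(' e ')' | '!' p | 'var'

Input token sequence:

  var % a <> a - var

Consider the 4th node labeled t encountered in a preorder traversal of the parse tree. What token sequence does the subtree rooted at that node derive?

var

[e [t [f [p var]]] % [e [t [t [f [p a]]] <> [f [p a]]] - [e [t [f [p var]]]]]]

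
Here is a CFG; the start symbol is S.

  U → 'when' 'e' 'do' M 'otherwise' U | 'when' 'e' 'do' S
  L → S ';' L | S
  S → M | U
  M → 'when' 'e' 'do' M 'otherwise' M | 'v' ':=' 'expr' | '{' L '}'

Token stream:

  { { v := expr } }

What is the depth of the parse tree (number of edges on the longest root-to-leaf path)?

8

[S [M { [L [S [M { [L [S [M v := expr]]] }]]] }]]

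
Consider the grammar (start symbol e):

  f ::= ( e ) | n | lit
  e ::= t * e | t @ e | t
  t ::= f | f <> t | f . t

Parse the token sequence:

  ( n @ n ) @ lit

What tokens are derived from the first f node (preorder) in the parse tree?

[e [t [f ( [e [t [f n]] @ [e [t [f n]]]] )]] @ [e [t [f lit]]]]

( n @ n )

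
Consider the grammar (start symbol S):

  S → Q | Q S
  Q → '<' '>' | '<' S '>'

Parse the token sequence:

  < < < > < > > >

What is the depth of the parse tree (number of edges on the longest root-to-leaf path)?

[S [Q < [S [Q < [S [Q < >] [S [Q < >]]] >]] >]]

7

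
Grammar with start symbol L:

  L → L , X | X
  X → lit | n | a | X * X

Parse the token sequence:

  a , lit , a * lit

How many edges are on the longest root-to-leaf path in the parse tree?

4

[L [L [L [X a]] , [X lit]] , [X [X a] * [X lit]]]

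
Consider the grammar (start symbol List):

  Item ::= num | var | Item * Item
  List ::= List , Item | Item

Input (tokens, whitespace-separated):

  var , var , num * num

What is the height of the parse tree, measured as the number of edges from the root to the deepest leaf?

4

[List [List [List [Item var]] , [Item var]] , [Item [Item num] * [Item num]]]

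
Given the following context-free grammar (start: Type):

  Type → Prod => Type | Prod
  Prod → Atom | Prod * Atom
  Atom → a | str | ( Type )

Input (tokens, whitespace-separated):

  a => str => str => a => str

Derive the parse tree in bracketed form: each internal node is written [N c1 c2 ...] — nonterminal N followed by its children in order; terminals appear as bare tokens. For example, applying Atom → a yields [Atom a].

Type
Prod => Type
Atom => Type
a => Type
a => Prod => Type
a => Atom => Type
a => str => Type
a => str => Prod => Type
a => str => Atom => Type
a => str => str => Type
a => str => str => Prod => Type
a => str => str => Atom => Type
a => str => str => a => Type
a => str => str => a => Prod
a => str => str => a => Atom
a => str => str => a => str

[Type [Prod [Atom a]] => [Type [Prod [Atom str]] => [Type [Prod [Atom str]] => [Type [Prod [Atom a]] => [Type [Prod [Atom str]]]]]]]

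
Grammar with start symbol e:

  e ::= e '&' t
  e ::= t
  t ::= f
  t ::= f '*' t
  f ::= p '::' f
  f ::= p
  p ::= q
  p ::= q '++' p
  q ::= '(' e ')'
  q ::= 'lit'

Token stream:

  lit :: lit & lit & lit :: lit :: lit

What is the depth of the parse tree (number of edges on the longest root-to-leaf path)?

[e [e [e [t [f [p [q lit]] :: [f [p [q lit]]]]]] & [t [f [p [q lit]]]]] & [t [f [p [q lit]] :: [f [p [q lit]] :: [f [p [q lit]]]]]]]

8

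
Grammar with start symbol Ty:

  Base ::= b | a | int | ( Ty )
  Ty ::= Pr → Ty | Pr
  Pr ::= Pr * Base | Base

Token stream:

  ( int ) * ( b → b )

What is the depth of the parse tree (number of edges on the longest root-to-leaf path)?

[Ty [Pr [Pr [Base ( [Ty [Pr [Base int]]] )]] * [Base ( [Ty [Pr [Base b]] → [Ty [Pr [Base b]]]] )]]]

7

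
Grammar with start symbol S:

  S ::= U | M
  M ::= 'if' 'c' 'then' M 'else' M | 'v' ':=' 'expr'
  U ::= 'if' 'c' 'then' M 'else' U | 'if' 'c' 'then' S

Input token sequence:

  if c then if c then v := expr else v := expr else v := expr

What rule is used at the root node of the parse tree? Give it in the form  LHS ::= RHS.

[S [M if c then [M if c then [M v := expr] else [M v := expr]] else [M v := expr]]]

S ::= M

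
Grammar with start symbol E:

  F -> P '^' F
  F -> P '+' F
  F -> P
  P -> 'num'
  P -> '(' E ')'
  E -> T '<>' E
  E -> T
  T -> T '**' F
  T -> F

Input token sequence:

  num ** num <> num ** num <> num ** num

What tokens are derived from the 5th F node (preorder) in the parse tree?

[E [T [T [F [P num]]] ** [F [P num]]] <> [E [T [T [F [P num]]] ** [F [P num]]] <> [E [T [T [F [P num]]] ** [F [P num]]]]]]

num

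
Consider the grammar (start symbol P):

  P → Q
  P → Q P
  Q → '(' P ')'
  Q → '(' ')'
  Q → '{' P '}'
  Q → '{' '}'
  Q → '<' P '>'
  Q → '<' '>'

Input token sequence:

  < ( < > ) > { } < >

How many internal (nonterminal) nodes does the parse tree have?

[P [Q < [P [Q ( [P [Q < >]] )]] >] [P [Q { }] [P [Q < >]]]]

10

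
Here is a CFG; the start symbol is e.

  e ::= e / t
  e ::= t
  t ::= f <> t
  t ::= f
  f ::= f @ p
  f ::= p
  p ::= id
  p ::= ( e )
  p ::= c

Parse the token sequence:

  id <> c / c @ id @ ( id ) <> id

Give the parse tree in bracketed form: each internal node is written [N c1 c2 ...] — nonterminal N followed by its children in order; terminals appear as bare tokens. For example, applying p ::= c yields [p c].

[e [e [t [f [p id]] <> [t [f [p c]]]]] / [t [f [f [f [p c]] @ [p id]] @ [p ( [e [t [f [p id]]]] )]] <> [t [f [p id]]]]]

e
e / t
t / t
f <> t / t
p <> t / t
id <> t / t
id <> f / t
id <> p / t
id <> c / t
id <> c / f <> t
id <> c / f @ p <> t
id <> c / f @ p @ p <> t
id <> c / p @ p @ p <> t
id <> c / c @ p @ p <> t
id <> c / c @ id @ p <> t
id <> c / c @ id @ ( e ) <> t
id <> c / c @ id @ ( t ) <> t
id <> c / c @ id @ ( f ) <> t
id <> c / c @ id @ ( p ) <> t
id <> c / c @ id @ ( id ) <> t
id <> c / c @ id @ ( id ) <> f
id <> c / c @ id @ ( id ) <> p
id <> c / c @ id @ ( id ) <> id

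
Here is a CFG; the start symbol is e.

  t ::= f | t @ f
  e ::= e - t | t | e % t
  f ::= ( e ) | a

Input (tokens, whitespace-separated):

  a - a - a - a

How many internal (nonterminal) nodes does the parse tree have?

[e [e [e [e [t [f a]]] - [t [f a]]] - [t [f a]]] - [t [f a]]]

12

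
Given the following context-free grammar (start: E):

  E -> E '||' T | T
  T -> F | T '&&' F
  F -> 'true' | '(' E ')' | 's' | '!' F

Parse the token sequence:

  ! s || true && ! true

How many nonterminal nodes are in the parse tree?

[E [E [T [F ! [F s]]]] || [T [T [F true]] && [F ! [F true]]]]

10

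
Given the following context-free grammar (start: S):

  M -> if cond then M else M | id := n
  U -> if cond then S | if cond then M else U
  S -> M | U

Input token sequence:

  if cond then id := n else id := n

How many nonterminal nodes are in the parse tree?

[S [M if cond then [M id := n] else [M id := n]]]

4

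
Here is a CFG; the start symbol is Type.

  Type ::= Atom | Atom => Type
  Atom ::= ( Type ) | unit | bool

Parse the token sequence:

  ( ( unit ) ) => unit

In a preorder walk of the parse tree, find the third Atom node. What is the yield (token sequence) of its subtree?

unit

[Type [Atom ( [Type [Atom ( [Type [Atom unit]] )]] )] => [Type [Atom unit]]]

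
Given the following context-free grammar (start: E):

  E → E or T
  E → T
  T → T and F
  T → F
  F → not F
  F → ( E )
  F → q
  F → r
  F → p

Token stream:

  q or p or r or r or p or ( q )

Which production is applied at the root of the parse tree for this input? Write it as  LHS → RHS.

[E [E [E [E [E [E [T [F q]]] or [T [F p]]] or [T [F r]]] or [T [F r]]] or [T [F p]]] or [T [F ( [E [T [F q]]] )]]]

E → E or T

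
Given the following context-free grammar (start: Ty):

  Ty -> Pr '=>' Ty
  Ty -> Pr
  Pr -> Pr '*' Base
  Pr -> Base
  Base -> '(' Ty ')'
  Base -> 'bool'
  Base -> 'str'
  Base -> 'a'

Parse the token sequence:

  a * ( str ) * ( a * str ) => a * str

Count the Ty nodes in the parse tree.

[Ty [Pr [Pr [Pr [Base a]] * [Base ( [Ty [Pr [Base str]]] )]] * [Base ( [Ty [Pr [Pr [Base a]] * [Base str]]] )]] => [Ty [Pr [Pr [Base a]] * [Base str]]]]

4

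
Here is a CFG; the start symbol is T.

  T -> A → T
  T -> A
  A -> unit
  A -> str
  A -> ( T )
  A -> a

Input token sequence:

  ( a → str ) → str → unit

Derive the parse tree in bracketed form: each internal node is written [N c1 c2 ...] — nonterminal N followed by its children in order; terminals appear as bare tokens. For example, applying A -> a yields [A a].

[T [A ( [T [A a] → [T [A str]]] )] → [T [A str] → [T [A unit]]]]

T
A → T
( T ) → T
( A → T ) → T
( a → T ) → T
( a → A ) → T
( a → str ) → T
( a → str ) → A → T
( a → str ) → str → T
( a → str ) → str → A
( a → str ) → str → unit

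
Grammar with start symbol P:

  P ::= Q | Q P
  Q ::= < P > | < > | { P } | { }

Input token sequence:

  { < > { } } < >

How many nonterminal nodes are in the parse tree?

[P [Q { [P [Q < >] [P [Q { }]]] }] [P [Q < >]]]

8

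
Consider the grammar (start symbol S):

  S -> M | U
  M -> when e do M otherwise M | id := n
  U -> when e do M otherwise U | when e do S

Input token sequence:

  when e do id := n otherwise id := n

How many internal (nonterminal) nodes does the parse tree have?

4

[S [M when e do [M id := n] otherwise [M id := n]]]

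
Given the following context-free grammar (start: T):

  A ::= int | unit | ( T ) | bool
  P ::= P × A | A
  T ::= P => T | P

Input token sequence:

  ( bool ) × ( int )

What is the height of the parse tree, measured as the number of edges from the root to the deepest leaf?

7

[T [P [P [A ( [T [P [A bool]]] )]] × [A ( [T [P [A int]]] )]]]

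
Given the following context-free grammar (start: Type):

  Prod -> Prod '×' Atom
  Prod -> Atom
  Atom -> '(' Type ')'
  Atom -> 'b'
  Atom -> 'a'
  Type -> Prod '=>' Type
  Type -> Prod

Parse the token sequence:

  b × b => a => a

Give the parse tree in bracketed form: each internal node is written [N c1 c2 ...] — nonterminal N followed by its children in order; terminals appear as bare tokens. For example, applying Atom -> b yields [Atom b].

Type
Prod => Type
Prod × Atom => Type
Atom × Atom => Type
b × Atom => Type
b × b => Type
b × b => Prod => Type
b × b => Atom => Type
b × b => a => Type
b × b => a => Prod
b × b => a => Atom
b × b => a => a

[Type [Prod [Prod [Atom b]] × [Atom b]] => [Type [Prod [Atom a]] => [Type [Prod [Atom a]]]]]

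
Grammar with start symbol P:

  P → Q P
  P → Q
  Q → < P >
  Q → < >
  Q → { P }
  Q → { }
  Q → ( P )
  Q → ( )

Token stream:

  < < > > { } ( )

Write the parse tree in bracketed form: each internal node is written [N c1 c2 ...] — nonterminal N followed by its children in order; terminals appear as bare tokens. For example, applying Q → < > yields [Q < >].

[P [Q < [P [Q < >]] >] [P [Q { }] [P [Q ( )]]]]

P
Q P
< P > P
< Q > P
< < > > P
< < > > Q P
< < > > { } P
< < > > { } Q
< < > > { } ( )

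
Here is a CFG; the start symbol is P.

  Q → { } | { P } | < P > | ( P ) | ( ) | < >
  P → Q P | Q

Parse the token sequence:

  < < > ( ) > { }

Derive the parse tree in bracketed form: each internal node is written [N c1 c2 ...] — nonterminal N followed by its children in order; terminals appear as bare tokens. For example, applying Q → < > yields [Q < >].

[P [Q < [P [Q < >] [P [Q ( )]]] >] [P [Q { }]]]

P
Q P
< P > P
< Q P > P
< < > P > P
< < > Q > P
< < > ( ) > P
< < > ( ) > Q
< < > ( ) > { }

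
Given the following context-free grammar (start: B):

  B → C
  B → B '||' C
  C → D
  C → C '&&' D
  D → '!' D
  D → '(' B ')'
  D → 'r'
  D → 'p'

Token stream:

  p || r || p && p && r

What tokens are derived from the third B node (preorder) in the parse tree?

p

[B [B [B [C [D p]]] || [C [D r]]] || [C [C [C [D p]] && [D p]] && [D r]]]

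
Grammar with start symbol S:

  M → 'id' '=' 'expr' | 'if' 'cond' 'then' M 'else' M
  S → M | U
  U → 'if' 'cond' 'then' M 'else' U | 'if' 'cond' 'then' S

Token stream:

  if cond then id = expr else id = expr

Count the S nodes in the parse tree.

[S [M if cond then [M id = expr] else [M id = expr]]]

1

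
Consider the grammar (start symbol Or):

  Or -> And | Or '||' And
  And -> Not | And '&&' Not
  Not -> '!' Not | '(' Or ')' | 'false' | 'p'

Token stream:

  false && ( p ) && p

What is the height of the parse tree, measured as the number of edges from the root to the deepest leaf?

[Or [And [And [And [Not false]] && [Not ( [Or [And [Not p]]] )]] && [Not p]]]

7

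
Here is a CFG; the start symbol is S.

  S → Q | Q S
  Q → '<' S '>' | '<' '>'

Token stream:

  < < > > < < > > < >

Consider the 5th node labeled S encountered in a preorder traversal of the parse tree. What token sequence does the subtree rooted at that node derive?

[S [Q < [S [Q < >]] >] [S [Q < [S [Q < >]] >] [S [Q < >]]]]

< >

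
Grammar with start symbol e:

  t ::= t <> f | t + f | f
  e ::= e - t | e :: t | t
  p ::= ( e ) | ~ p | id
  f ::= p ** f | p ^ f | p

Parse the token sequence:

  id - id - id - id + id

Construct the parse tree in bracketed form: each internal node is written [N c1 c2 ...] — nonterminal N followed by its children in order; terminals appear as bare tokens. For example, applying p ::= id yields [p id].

[e [e [e [e [t [f [p id]]]] - [t [f [p id]]]] - [t [f [p id]]]] - [t [t [f [p id]]] + [f [p id]]]]

e
e - t
e - t - t
e - t - t - t
t - t - t - t
f - t - t - t
p - t - t - t
id - t - t - t
id - f - t - t
id - p - t - t
id - id - t - t
id - id - f - t
id - id - p - t
id - id - id - t
id - id - id - t + f
id - id - id - f + f
id - id - id - p + f
id - id - id - id + f
id - id - id - id + p
id - id - id - id + id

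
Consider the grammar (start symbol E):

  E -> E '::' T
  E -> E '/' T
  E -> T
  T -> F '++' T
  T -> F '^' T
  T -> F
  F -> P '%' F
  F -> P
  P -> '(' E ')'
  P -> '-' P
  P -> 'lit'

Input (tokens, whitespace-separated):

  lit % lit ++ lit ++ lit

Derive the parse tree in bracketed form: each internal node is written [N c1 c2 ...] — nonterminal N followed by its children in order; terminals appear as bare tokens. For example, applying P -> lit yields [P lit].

E
T
F ++ T
P % F ++ T
lit % F ++ T
lit % P ++ T
lit % lit ++ T
lit % lit ++ F ++ T
lit % lit ++ P ++ T
lit % lit ++ lit ++ T
lit % lit ++ lit ++ F
lit % lit ++ lit ++ P
lit % lit ++ lit ++ lit

[E [T [F [P lit] % [F [P lit]]] ++ [T [F [P lit]] ++ [T [F [P lit]]]]]]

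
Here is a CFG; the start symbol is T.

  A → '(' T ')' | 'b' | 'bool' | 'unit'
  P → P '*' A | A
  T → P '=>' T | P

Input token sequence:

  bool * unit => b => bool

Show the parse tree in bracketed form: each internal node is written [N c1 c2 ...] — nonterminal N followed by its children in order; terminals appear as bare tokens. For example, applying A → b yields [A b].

[T [P [P [A bool]] * [A unit]] => [T [P [A b]] => [T [P [A bool]]]]]

T
P => T
P * A => T
A * A => T
bool * A => T
bool * unit => T
bool * unit => P => T
bool * unit => A => T
bool * unit => b => T
bool * unit => b => P
bool * unit => b => A
bool * unit => b => bool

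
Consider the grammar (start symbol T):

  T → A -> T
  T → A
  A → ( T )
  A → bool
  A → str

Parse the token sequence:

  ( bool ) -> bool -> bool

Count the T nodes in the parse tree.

[T [A ( [T [A bool]] )] -> [T [A bool] -> [T [A bool]]]]

4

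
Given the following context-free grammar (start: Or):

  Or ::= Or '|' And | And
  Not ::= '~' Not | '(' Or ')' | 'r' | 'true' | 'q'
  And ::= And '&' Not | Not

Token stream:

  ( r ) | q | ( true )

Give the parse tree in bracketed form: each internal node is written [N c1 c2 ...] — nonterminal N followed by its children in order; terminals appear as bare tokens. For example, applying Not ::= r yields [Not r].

[Or [Or [Or [And [Not ( [Or [And [Not r]]] )]]] | [And [Not q]]] | [And [Not ( [Or [And [Not true]]] )]]]

Or
Or | And
Or | And | And
And | And | And
Not | And | And
( Or ) | And | And
( And ) | And | And
( Not ) | And | And
( r ) | And | And
( r ) | Not | And
( r ) | q | And
( r ) | q | Not
( r ) | q | ( Or )
( r ) | q | ( And )
( r ) | q | ( Not )
( r ) | q | ( true )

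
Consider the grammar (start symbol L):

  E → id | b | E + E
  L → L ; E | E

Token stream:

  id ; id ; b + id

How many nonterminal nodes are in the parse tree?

[L [L [L [E id]] ; [E id]] ; [E [E b] + [E id]]]

8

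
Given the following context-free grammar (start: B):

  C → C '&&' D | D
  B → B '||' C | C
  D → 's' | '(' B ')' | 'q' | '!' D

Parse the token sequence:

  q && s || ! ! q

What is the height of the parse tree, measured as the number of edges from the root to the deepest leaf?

5

[B [B [C [C [D q]] && [D s]]] || [C [D ! [D ! [D q]]]]]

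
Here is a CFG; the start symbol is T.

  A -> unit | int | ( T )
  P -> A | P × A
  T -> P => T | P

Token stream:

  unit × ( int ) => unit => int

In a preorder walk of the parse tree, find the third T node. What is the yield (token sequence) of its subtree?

[T [P [P [A unit]] × [A ( [T [P [A int]]] )]] => [T [P [A unit]] => [T [P [A int]]]]]

unit => int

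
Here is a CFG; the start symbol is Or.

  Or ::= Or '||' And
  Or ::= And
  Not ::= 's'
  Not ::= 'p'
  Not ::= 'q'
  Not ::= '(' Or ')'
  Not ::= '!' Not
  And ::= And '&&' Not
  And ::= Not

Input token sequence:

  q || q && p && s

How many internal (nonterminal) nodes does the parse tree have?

10

[Or [Or [And [Not q]]] || [And [And [And [Not q]] && [Not p]] && [Not s]]]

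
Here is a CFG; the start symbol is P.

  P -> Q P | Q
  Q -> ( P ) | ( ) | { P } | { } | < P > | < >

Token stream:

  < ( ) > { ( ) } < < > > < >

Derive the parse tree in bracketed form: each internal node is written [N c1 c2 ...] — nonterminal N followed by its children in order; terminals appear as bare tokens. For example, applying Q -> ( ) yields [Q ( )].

P
Q P
< P > P
< Q > P
< ( ) > P
< ( ) > Q P
< ( ) > { P } P
< ( ) > { Q } P
< ( ) > { ( ) } P
< ( ) > { ( ) } Q P
< ( ) > { ( ) } < P > P
< ( ) > { ( ) } < Q > P
< ( ) > { ( ) } < < > > P
< ( ) > { ( ) } < < > > Q
< ( ) > { ( ) } < < > > < >

[P [Q < [P [Q ( )]] >] [P [Q { [P [Q ( )]] }] [P [Q < [P [Q < >]] >] [P [Q < >]]]]]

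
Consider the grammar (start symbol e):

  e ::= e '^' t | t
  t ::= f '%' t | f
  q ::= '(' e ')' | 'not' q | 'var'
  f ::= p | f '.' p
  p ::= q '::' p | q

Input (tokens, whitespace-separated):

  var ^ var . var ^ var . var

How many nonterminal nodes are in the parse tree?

[e [e [e [t [f [p [q var]]]]] ^ [t [f [f [p [q var]]] . [p [q var]]]]] ^ [t [f [f [p [q var]]] . [p [q var]]]]]

21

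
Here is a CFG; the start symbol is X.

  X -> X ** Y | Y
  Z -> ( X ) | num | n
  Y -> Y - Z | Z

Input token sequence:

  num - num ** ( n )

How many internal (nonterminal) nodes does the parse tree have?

[X [X [Y [Y [Z num]] - [Z num]]] ** [Y [Z ( [X [Y [Z n]]] )]]]

11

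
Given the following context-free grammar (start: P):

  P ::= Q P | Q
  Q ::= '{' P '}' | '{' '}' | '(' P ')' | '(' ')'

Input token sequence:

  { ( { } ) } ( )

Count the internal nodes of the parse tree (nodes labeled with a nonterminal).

[P [Q { [P [Q ( [P [Q { }]] )]] }] [P [Q ( )]]]

8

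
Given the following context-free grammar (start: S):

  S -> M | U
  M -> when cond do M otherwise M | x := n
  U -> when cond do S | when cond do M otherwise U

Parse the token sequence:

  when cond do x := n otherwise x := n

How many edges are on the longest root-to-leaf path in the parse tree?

3

[S [M when cond do [M x := n] otherwise [M x := n]]]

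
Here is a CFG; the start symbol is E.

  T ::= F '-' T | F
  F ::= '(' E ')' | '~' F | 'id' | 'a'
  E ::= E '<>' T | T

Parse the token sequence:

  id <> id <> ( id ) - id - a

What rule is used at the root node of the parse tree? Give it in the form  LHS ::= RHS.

[E [E [E [T [F id]]] <> [T [F id]]] <> [T [F ( [E [T [F id]]] )] - [T [F id] - [T [F a]]]]]

E ::= E '<>' T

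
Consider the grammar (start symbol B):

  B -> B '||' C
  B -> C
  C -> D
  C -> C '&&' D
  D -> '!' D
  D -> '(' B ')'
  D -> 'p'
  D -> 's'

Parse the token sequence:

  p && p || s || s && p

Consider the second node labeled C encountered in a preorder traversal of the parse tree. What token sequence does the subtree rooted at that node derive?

[B [B [B [C [C [D p]] && [D p]]] || [C [D s]]] || [C [C [D s]] && [D p]]]

p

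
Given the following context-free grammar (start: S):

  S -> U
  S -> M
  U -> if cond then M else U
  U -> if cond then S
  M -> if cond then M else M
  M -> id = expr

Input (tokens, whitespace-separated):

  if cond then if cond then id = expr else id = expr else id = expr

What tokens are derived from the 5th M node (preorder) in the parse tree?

[S [M if cond then [M if cond then [M id = expr] else [M id = expr]] else [M id = expr]]]

id = expr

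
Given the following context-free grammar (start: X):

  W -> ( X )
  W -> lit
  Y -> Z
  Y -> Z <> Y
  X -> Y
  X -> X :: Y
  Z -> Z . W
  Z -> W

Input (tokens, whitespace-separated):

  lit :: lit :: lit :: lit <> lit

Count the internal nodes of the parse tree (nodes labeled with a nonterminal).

19

[X [X [X [X [Y [Z [W lit]]]] :: [Y [Z [W lit]]]] :: [Y [Z [W lit]]]] :: [Y [Z [W lit]] <> [Y [Z [W lit]]]]]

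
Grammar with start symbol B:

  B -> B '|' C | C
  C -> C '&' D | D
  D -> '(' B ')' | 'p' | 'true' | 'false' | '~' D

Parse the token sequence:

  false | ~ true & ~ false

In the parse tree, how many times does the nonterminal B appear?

[B [B [C [D false]]] | [C [C [D ~ [D true]]] & [D ~ [D false]]]]

2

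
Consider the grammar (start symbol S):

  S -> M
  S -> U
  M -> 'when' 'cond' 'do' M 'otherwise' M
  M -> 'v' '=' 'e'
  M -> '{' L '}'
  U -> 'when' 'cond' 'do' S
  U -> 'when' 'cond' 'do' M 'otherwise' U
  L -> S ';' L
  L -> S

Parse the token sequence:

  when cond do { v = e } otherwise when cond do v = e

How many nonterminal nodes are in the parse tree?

9

[S [U when cond do [M { [L [S [M v = e]]] }] otherwise [U when cond do [S [M v = e]]]]]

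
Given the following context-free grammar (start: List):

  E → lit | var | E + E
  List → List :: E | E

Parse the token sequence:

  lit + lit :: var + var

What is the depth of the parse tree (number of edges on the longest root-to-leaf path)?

4

[List [List [E [E lit] + [E lit]]] :: [E [E var] + [E var]]]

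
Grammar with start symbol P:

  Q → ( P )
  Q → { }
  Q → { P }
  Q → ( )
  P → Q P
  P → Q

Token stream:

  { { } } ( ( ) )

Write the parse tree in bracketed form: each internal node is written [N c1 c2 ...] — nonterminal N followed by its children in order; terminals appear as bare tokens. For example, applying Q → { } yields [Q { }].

P
Q P
{ P } P
{ Q } P
{ { } } P
{ { } } Q
{ { } } ( P )
{ { } } ( Q )
{ { } } ( ( ) )

[P [Q { [P [Q { }]] }] [P [Q ( [P [Q ( )]] )]]]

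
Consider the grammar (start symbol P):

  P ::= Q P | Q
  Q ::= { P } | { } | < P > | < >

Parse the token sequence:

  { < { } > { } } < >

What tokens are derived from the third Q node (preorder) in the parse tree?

{ }

[P [Q { [P [Q < [P [Q { }]] >] [P [Q { }]]] }] [P [Q < >]]]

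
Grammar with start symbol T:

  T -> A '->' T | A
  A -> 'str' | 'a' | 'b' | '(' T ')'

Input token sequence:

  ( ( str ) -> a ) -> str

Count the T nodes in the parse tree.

[T [A ( [T [A ( [T [A str]] )] -> [T [A a]]] )] -> [T [A str]]]

5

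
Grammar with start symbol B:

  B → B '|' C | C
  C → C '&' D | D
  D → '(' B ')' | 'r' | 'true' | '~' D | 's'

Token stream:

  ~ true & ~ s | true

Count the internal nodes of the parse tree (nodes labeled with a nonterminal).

[B [B [C [C [D ~ [D true]]] & [D ~ [D s]]]] | [C [D true]]]

10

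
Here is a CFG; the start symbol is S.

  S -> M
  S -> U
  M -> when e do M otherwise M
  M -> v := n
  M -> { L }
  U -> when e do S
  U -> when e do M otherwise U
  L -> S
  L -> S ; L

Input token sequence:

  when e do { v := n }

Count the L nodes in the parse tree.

[S [U when e do [S [M { [L [S [M v := n]]] }]]]]

1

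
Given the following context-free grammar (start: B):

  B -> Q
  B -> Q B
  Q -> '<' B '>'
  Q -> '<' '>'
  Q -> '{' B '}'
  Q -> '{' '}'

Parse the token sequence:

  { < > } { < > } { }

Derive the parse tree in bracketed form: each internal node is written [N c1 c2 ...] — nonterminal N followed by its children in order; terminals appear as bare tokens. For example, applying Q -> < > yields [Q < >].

B
Q B
{ B } B
{ Q } B
{ < > } B
{ < > } Q B
{ < > } { B } B
{ < > } { Q } B
{ < > } { < > } B
{ < > } { < > } Q
{ < > } { < > } { }

[B [Q { [B [Q < >]] }] [B [Q { [B [Q < >]] }] [B [Q { }]]]]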